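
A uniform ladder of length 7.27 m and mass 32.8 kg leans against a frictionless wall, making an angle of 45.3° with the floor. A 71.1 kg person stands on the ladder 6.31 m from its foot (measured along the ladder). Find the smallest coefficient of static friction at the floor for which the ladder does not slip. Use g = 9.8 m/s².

μ_min ≈ 0.744

Taking torques about the foot of the ladder:
Ladder weight 32.8×9.8 = 321.4 N acts at 3.635 m along the ladder; its horizontal arm is 3.635·cos45.3° = 2.557 m → τ = 821.8 N·m clockwise.
Person: 71.1×9.8 = 696.8 N at 6.31 m → arm 4.438 m → τ = 3092 N·m clockwise.
Wall normal N acts horizontally at the top; its moment arm is the height L sinθ = 7.27·sin45.3° = 5.168 m, counterclockwise.
Setting net torque to zero: N × 5.168 = 3914 → N = 757.4 N.
ΣFx = 0 ⇒ f = N_wall = 757.4 N. ΣFy = 0 ⇒ N_floor = 1018 N.
μ_min = f / N_floor = 757.4 / 1018 = 0.744.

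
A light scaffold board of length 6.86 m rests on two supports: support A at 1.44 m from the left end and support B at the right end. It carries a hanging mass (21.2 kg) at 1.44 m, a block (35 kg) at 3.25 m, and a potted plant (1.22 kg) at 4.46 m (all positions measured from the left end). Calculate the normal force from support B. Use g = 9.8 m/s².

R_B ≈ 121 N

Choose support A as the axis so its reaction then has zero moment arm.
Hanging mass: acts at the support A, moment arm 0 → no torque.
Block: 35 × 9.8 = 343 N down at 3.25 m → arm 1.81 m, τ = 343 × 1.81 = 620.8 N·m clockwise.
Potted plant: 1.22 × 9.8 = 11.96 N down at 4.46 m → arm 3.02 m, τ = 11.96 × 3.02 = 36.12 N·m clockwise.
Net load moment about support A = 656.9 N·m clockwise.
Reaction R at support B is upward at 6.86 m, arm 5.42 m → moment R × 5.42 counterclockwise.
Στ = 0 ⇒ R × 5.42 = 656.9 ⇒ R = 121 N.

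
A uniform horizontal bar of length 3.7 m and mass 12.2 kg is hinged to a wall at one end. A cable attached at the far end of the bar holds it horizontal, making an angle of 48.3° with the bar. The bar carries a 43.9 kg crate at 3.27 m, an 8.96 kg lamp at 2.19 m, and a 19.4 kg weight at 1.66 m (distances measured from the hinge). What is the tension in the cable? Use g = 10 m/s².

T ≈ 789 N

Take moments about the hinge.
Beam weight: 12.2 × 10 = 122 N down at 1.85 m → arm 1.85 m, τ = 122 × 1.85 = 225.7 N·m clockwise.
Crate: 43.9 × 10 = 439 N down at 3.27 m → arm 3.27 m, τ = 439 × 3.27 = 1436 N·m clockwise.
Lamp: 8.96 × 10 = 89.6 N down at 2.19 m → arm 2.19 m, τ = 89.6 × 2.19 = 196.2 N·m clockwise.
Weight: 19.4 × 10 = 194 N down at 1.66 m → arm 1.66 m, τ = 194 × 1.66 = 322 N·m clockwise.
Total clockwise load moment = 2180 N·m.
The cable tension T acts at 3.7 m; only its component perpendicular to the bar, T sinθ, produces torque. sin 48.3° = 0.7466.
Setting net torque to zero: T × 3.7 × 0.7466 = 2180 → T = 2180 / 2.762 = 789 N.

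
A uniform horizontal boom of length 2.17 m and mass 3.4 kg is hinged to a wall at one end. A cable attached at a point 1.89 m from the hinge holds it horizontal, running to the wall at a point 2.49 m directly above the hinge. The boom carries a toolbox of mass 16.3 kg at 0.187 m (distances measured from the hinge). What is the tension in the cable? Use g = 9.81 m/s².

T ≈ 43.9 N

Sum moments about the hinge (the unknown hinge reaction has zero arm there).
Beam weight: 3.4 × 9.81 = 33.35 N down at 1.085 m → arm 1.085 m, τ = 33.35 × 1.085 = 36.18 N·m clockwise.
Toolbox: 16.3 × 9.81 = 159.9 N down at 0.187 m → arm 0.187 m, τ = 159.9 × 0.187 = 29.9 N·m clockwise.
Total clockwise load moment = 66.08 N·m.
The cable tension T acts at 1.89 m; only its component perpendicular to the boom, T sinθ, produces torque. sinθ = h/√(h²+d²) = 2.49/√(2.49²+1.89²) = 0.7965.
Balancing moments: T × 1.89 × 0.7965 = 66.08, giving T = 66.08 / 1.505 = 43.9 N.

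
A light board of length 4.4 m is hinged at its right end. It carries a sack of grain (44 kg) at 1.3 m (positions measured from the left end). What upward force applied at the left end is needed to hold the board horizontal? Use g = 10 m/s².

F ≈ 310 N

Sum moments about the right end (the unknown pivot reaction has zero arm there).
Sack of grain: 44 × 10 = 440 N down at 1.3 m → arm 3.1 m, τ = 440 × 3.1 = 1364 N·m counterclockwise.
Net moment of the loads = 1364 N·m counterclockwise.
The upward force F acts at the left end, arm 4.4 m, giving F × 4.4 clockwise.
Στ = 0 ⇒ F × 4.4 = 1364 ⇒ F = 1364 / 4.4 = 310 N.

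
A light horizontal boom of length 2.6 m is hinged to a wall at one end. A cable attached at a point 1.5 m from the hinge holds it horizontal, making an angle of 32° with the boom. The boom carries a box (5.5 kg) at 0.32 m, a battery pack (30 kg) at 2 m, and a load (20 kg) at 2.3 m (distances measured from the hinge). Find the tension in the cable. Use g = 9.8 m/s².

T ≈ 1330 N

Choose the hinge as the axis so the unknown hinge reaction has zero arm there.
Box: 5.5 × 9.8 = 53.9 N down at 0.32 m → arm 0.32 m, τ = 53.9 × 0.32 = 17.25 N·m clockwise.
Battery pack: 30 × 9.8 = 294 N down at 2 m → arm 2 m, τ = 294 × 2 = 588 N·m clockwise.
Load: 20 × 9.8 = 196 N down at 2.3 m → arm 2.3 m, τ = 196 × 2.3 = 450.8 N·m clockwise.
Total clockwise load moment = 1056 N·m.
The cable tension T acts at 1.5 m; only its component perpendicular to the boom, T sinθ, produces torque. sin 32° = 0.5299.
Στ = 0 ⇒ T × 1.5 × 0.5299 = 1056 ⇒ T = 1056 / 0.7949 = 1330 N.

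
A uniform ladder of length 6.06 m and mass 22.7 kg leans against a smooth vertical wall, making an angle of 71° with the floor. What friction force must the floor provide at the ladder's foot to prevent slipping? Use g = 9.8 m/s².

f ≈ 38.3 N

About the foot of the ladder:
Ladder weight 22.7×9.8 = 222.5 N acts at 3.03 m along the ladder; its horizontal arm is 3.03·cos71° = 0.9865 m → τ = 219.5 N·m clockwise.
Wall normal N acts horizontally at the top; its moment arm is the height L sinθ = 6.06·sin71° = 5.73 m, counterclockwise.
For rotational equilibrium, N × 5.73 = 219.5, so N = 38.3 N.
ΣFx = 0: friction at the foot balances the wall's push, so f = N_wall = 38.3 N.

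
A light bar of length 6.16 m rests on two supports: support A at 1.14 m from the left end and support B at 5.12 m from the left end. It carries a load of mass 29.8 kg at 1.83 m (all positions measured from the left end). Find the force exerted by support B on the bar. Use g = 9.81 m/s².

R_B ≈ 50.7 N

Sum moments about support A (its reaction then has zero moment arm).
Load: 29.8 × 9.81 = 292.3 N down at 1.83 m → arm 0.69 m, τ = 292.3 × 0.69 = 201.7 N·m clockwise.
Net load moment about support A = 201.7 N·m clockwise.
Reaction R at support B is upward at 5.12 m, arm 3.98 m → moment R × 3.98 counterclockwise.
Balancing moments: R × 3.98 = 201.7, giving R = 50.7 N.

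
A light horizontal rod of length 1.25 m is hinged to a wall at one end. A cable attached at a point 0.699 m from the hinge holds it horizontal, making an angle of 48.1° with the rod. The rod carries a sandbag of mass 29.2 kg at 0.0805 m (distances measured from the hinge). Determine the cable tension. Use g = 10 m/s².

T ≈ 45.2 N

Choose the hinge as the axis so the unknown hinge reaction has zero arm there.
Sandbag: 29.2 × 10 = 292 N down at 0.0805 m → arm 0.0805 m, τ = 292 × 0.0805 = 23.51 N·m clockwise.
Total clockwise load moment = 23.51 N·m.
The cable tension T acts at 0.699 m; only its component perpendicular to the rod, T sinθ, produces torque. sin 48.1° = 0.7443.
Balancing moments: T × 0.699 × 0.7443 = 23.51, giving T = 23.51 / 0.5203 = 45.2 N.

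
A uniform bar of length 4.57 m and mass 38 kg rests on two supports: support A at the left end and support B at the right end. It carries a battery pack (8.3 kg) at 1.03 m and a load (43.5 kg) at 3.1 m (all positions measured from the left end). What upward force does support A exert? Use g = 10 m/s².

R_A ≈ 394 N

About support B:
Beam weight: 38 × 10 = 380 N down at 2.285 m → arm 2.285 m, τ = 380 × 2.285 = 868.3 N·m counterclockwise.
Battery pack: 8.3 × 10 = 83 N down at 1.03 m → arm 3.54 m, τ = 83 × 3.54 = 293.8 N·m counterclockwise.
Load: 43.5 × 10 = 435 N down at 3.1 m → arm 1.47 m, τ = 435 × 1.47 = 639.4 N·m counterclockwise.
Net load moment about support B = 1802 N·m counterclockwise.
Reaction R at support A is upward at 0 m, arm 4.57 m → moment R × 4.57 clockwise.
Setting net torque to zero: R × 4.57 = 1802 → R = 394 N.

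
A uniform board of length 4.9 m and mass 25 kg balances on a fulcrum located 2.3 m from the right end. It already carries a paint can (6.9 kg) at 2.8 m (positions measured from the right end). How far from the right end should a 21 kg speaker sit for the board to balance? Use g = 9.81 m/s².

x ≈ 1.96 m from the right end

Sum moments about the fulcrum (at 2.3 m from the right end) (the support reaction has zero arm there).
Beam weight: 25 × 9.81 = 245.2 N down at 2.45 m → arm 0.15 m, τ = 245.2 × 0.15 = 36.78 N·m counterclockwise.
Paint can: 6.9 × 9.81 = 67.69 N down at 2.8 m → arm 0.5 m, τ = 67.69 × 0.5 = 33.84 N·m counterclockwise.
Net moment of existing loads = 70.62 N·m counterclockwise.
The speaker weighs 21 × 9.81 = 206 N and must supply an equal clockwise moment, so its lever arm about the fulcrum is 70.62 / 206 = 0.343 m.
That puts it at 2.3 − 0.343 = 1.96 m from the right end.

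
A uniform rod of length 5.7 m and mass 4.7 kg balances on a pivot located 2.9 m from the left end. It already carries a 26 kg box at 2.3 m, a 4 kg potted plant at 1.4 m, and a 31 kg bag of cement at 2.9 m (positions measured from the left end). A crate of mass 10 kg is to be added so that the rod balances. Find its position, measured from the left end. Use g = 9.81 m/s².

x ≈ 5.08 m from the left end

Sum moments about the pivot (at 2.9 m from the left end) (the support reaction has zero arm there).
Beam weight: 4.7 × 9.81 = 46.11 N down at 2.85 m → arm 0.05 m, τ = 46.11 × 0.05 = 2.305 N·m counterclockwise.
Box: 26 × 9.81 = 255.1 N down at 2.3 m → arm 0.6 m, τ = 255.1 × 0.6 = 153.1 N·m counterclockwise.
Potted plant: 4 × 9.81 = 39.24 N down at 1.4 m → arm 1.5 m, τ = 39.24 × 1.5 = 58.86 N·m counterclockwise.
Bag of cement: acts at the pivot, moment arm 0 → no torque.
Net moment of existing loads = 214.3 N·m counterclockwise.
The crate weighs 10 × 9.81 = 98.1 N and must supply an equal clockwise moment, so its lever arm about the pivot is 214.3 / 98.1 = 2.18 m.
That puts it at 2.9 + 2.18 = 5.08 m from the left end.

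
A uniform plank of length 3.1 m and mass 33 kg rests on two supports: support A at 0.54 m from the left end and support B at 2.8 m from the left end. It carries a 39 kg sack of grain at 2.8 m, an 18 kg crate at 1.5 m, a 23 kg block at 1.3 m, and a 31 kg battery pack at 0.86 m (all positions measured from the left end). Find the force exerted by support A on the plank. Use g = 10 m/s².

Taking torques about support B:
Beam weight: 33 × 10 = 330 N down at 1.55 m → arm 1.25 m, τ = 330 × 1.25 = 412.5 N·m counterclockwise.
Sack of grain: acts at the support B, moment arm 0 → no torque.
Crate: 18 × 10 = 180 N down at 1.5 m → arm 1.3 m, τ = 180 × 1.3 = 234 N·m counterclockwise.
Block: 23 × 10 = 230 N down at 1.3 m → arm 1.5 m, τ = 230 × 1.5 = 345 N·m counterclockwise.
Battery pack: 31 × 10 = 310 N down at 0.86 m → arm 1.94 m, τ = 310 × 1.94 = 601.4 N·m counterclockwise.
Net load moment about support B = 1593 N·m counterclockwise.
Reaction R at support A is upward at 0.54 m, arm 2.26 m → moment R × 2.26 clockwise.
Balancing moments: R × 2.26 = 1593, giving R = 705 N.

R_A ≈ 705 N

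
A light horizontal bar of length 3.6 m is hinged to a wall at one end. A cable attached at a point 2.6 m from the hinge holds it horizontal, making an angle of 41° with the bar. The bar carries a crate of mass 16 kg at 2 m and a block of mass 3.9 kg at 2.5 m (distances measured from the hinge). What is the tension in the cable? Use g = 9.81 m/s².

T ≈ 240 N

Taking torques about the hinge:
Crate: 16 × 9.81 = 157 N down at 2 m → arm 2 m, τ = 157 × 2 = 314 N·m clockwise.
Block: 3.9 × 9.81 = 38.26 N down at 2.5 m → arm 2.5 m, τ = 38.26 × 2.5 = 95.65 N·m clockwise.
Total clockwise load moment = 409.6 N·m.
The cable tension T acts at 2.6 m; only its component perpendicular to the bar, T sinθ, produces torque. sin 41° = 0.6561.
For rotational equilibrium, T × 2.6 × 0.6561 = 409.6, so T = 409.6 / 1.706 = 240 N.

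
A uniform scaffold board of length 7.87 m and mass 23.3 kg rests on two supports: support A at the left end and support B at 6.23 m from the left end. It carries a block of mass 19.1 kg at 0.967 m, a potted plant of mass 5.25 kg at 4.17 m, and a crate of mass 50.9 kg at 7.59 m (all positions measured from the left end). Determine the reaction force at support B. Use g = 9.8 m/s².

R_B ≈ 815 N

About support A:
Beam weight: 23.3 × 9.8 = 228.3 N down at 3.935 m → arm 3.935 m, τ = 228.3 × 3.935 = 898.4 N·m clockwise.
Block: 19.1 × 9.8 = 187.2 N down at 0.967 m → arm 0.967 m, τ = 187.2 × 0.967 = 181 N·m clockwise.
Potted plant: 5.25 × 9.8 = 51.45 N down at 4.17 m → arm 4.17 m, τ = 51.45 × 4.17 = 214.5 N·m clockwise.
Crate: 50.9 × 9.8 = 498.8 N down at 7.59 m → arm 7.59 m, τ = 498.8 × 7.59 = 3786 N·m clockwise.
Net load moment about support A = 5080 N·m clockwise.
Reaction R at support B is upward at 6.23 m, arm 6.23 m → moment R × 6.23 counterclockwise.
Setting net torque to zero: R × 6.23 = 5080 → R = 815 N.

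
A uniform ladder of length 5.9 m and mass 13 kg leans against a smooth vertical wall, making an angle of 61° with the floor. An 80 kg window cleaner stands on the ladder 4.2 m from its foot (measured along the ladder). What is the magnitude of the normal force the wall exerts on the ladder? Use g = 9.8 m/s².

N_wall ≈ 345 N

Taking torques about the foot of the ladder:
Ladder weight 13×9.8 = 127.4 N acts at 2.95 m along the ladder; its horizontal arm is 2.95·cos61° = 1.43 m → τ = 182.2 N·m clockwise.
Window cleaner: 80×9.8 = 784 N at 4.2 m → arm 2.036 m → τ = 1596 N·m clockwise.
Wall normal N acts horizontally at the top; its moment arm is the height L sinθ = 5.9·sin61° = 5.16 m, counterclockwise.
Setting net torque to zero: N × 5.16 = 1778 → N = 345 N.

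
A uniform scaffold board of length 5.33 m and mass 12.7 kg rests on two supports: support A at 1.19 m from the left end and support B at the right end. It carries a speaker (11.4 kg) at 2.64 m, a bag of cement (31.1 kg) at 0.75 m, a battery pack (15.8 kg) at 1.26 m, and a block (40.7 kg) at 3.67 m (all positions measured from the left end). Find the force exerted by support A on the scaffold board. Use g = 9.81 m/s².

R_A ≈ 803 N

Taking torques about support B:
Beam weight: 12.7 × 9.81 = 124.6 N down at 2.665 m → arm 2.665 m, τ = 124.6 × 2.665 = 332.1 N·m counterclockwise.
Speaker: 11.4 × 9.81 = 111.8 N down at 2.64 m → arm 2.69 m, τ = 111.8 × 2.69 = 300.7 N·m counterclockwise.
Bag of cement: 31.1 × 9.81 = 305.1 N down at 0.75 m → arm 4.58 m, τ = 305.1 × 4.58 = 1397 N·m counterclockwise.
Battery pack: 15.8 × 9.81 = 155 N down at 1.26 m → arm 4.07 m, τ = 155 × 4.07 = 630.9 N·m counterclockwise.
Block: 40.7 × 9.81 = 399.3 N down at 3.67 m → arm 1.66 m, τ = 399.3 × 1.66 = 662.8 N·m counterclockwise.
Net load moment about support B = 3324 N·m counterclockwise.
Reaction R at support A is upward at 1.19 m, arm 4.14 m → moment R × 4.14 clockwise.
Στ = 0 ⇒ R × 4.14 = 3324 ⇒ R = 803 N.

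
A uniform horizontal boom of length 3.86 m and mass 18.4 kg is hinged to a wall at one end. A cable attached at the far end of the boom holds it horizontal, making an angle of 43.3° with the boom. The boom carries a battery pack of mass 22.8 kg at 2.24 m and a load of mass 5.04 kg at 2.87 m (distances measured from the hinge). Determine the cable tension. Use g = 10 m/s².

Take moments about the hinge.
Beam weight: 18.4 × 10 = 184 N down at 1.93 m → arm 1.93 m, τ = 184 × 1.93 = 355.1 N·m clockwise.
Battery pack: 22.8 × 10 = 228 N down at 2.24 m → arm 2.24 m, τ = 228 × 2.24 = 510.7 N·m clockwise.
Load: 5.04 × 10 = 50.4 N down at 2.87 m → arm 2.87 m, τ = 50.4 × 2.87 = 144.6 N·m clockwise.
Total clockwise load moment = 1010 N·m.
The cable tension T acts at 3.86 m; only its component perpendicular to the boom, T sinθ, produces torque. sin 43.3° = 0.6858.
Balancing moments: T × 3.86 × 0.6858 = 1010, giving T = 1010 / 2.647 = 382 N.

T ≈ 382 N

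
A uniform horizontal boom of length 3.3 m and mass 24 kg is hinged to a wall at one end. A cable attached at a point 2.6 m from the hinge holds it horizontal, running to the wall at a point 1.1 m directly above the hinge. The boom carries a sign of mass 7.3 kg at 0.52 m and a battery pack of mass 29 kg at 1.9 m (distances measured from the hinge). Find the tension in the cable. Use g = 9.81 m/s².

T ≈ 954 N

Sum moments about the hinge (the unknown hinge reaction has zero arm there).
Beam weight: 24 × 9.81 = 235.4 N down at 1.65 m → arm 1.65 m, τ = 235.4 × 1.65 = 388.4 N·m clockwise.
Sign: 7.3 × 9.81 = 71.61 N down at 0.52 m → arm 0.52 m, τ = 71.61 × 0.52 = 37.24 N·m clockwise.
Battery pack: 29 × 9.81 = 284.5 N down at 1.9 m → arm 1.9 m, τ = 284.5 × 1.9 = 540.5 N·m clockwise.
Total clockwise load moment = 966.1 N·m.
The cable tension T acts at 2.6 m; only its component perpendicular to the boom, T sinθ, produces torque. sinθ = h/√(h²+d²) = 1.1/√(1.1²+2.6²) = 0.3896.
Setting net torque to zero: T × 2.6 × 0.3896 = 966.1 → T = 966.1 / 1.013 = 954 N.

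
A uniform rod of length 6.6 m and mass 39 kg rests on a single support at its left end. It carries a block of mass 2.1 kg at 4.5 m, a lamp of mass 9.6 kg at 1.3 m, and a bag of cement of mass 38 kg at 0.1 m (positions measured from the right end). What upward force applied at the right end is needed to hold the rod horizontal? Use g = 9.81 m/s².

Choose the left end as the axis so the unknown pivot reaction has zero arm there.
Beam weight: 39 × 9.81 = 382.6 N down at 3.3 m → arm 3.3 m, τ = 382.6 × 3.3 = 1263 N·m clockwise.
Block: 2.1 × 9.81 = 20.6 N down at 4.5 m → arm 2.1 m, τ = 20.6 × 2.1 = 43.26 N·m clockwise.
Lamp: 9.6 × 9.81 = 94.18 N down at 1.3 m → arm 5.3 m, τ = 94.18 × 5.3 = 499.2 N·m clockwise.
Bag of cement: 38 × 9.81 = 372.8 N down at 0.1 m → arm 6.5 m, τ = 372.8 × 6.5 = 2423 N·m clockwise.
Net moment of the loads = 4228 N·m clockwise.
The upward force F acts at the right end, arm 6.6 m, giving F × 6.6 counterclockwise.
Στ = 0 ⇒ F × 6.6 = 4228 ⇒ F = 4228 / 6.6 = 641 N.

F ≈ 641 N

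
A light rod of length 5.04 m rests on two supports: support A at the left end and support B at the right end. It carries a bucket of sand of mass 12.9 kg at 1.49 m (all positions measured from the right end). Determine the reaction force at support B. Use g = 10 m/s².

Take moments about support A.
Bucket of sand: 12.9 × 10 = 129 N down at 1.49 m → arm 3.55 m, τ = 129 × 3.55 = 457.9 N·m clockwise.
Net load moment about support A = 457.9 N·m clockwise.
Reaction R at support B is upward at 0 m, arm 5.04 m → moment R × 5.04 counterclockwise.
Balancing moments: R × 5.04 = 457.9, giving R = 90.9 N.

R_B ≈ 90.9 N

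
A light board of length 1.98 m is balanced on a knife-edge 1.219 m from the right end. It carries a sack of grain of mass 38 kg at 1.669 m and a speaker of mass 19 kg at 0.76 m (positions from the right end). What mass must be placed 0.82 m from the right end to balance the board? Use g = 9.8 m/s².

Taking torques about the knife-edge (at 1.219 m from the right end):
Sack of grain: 38 × 9.8 = 372.4 N down at 1.669 m → arm 0.45 m, τ = 372.4 × 0.45 = 167.6 N·m counterclockwise.
Speaker: 19 × 9.8 = 186.2 N down at 0.76 m → arm 0.459 m, τ = 186.2 × 0.459 = 85.47 N·m clockwise.
Net moment of known loads = 82.13 N·m counterclockwise.
An unknown mass m at 0.82 m has arm 0.399 m; its moment is m·g·0.399 clockwise.
Στ = 0 ⇒ m × 9.8 × 0.399 = 82.13 ⇒ m = 82.13 / (9.8 × 0.399) = 21 kg.

m ≈ 21 kg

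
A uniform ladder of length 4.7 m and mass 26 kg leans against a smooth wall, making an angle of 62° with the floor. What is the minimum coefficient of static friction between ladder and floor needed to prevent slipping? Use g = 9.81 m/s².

Sum moments about the foot of the ladder (the floor normal and friction both act there and drop out).
Ladder weight 26×9.81 = 255.1 N acts at 2.35 m along the ladder; its horizontal arm is 2.35·cos62° = 1.103 m → τ = 281.4 N·m clockwise.
Wall normal N acts horizontally at the top; its moment arm is the height L sinθ = 4.7·sin62° = 4.15 m, counterclockwise.
Balancing moments: N × 4.15 = 281.4, giving N = 67.81 N.
ΣFx = 0 ⇒ f = N_wall = 67.81 N. ΣFy = 0 ⇒ N_floor = 255.1 N.
μ_min = f / N_floor = 67.81 / 255.1 = 0.266.

μ_min ≈ 0.266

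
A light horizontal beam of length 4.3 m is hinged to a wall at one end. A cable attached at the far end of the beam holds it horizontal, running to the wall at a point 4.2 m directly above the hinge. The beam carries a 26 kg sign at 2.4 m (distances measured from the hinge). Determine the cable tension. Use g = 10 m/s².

T ≈ 208 N

Take moments about the hinge.
Sign: 26 × 10 = 260 N down at 2.4 m → arm 2.4 m, τ = 260 × 2.4 = 624 N·m clockwise.
Total clockwise load moment = 624 N·m.
The cable tension T acts at 4.3 m; only its component perpendicular to the beam, T sinθ, produces torque. sinθ = h/√(h²+d²) = 4.2/√(4.2²+4.3²) = 0.6987.
Setting net torque to zero: T × 4.3 × 0.6987 = 624 → T = 624 / 3.004 = 208 N.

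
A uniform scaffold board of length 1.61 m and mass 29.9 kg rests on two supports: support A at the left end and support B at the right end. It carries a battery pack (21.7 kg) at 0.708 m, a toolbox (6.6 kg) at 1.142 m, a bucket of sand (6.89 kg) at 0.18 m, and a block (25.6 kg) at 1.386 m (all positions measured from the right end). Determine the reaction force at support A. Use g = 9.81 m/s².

About support B:
Beam weight: 29.9 × 9.81 = 293.3 N down at 0.805 m → arm 0.805 m, τ = 293.3 × 0.805 = 236.1 N·m counterclockwise.
Battery pack: 21.7 × 9.81 = 212.9 N down at 0.708 m → arm 0.708 m, τ = 212.9 × 0.708 = 150.7 N·m counterclockwise.
Toolbox: 6.6 × 9.81 = 64.75 N down at 1.142 m → arm 1.142 m, τ = 64.75 × 1.142 = 73.94 N·m counterclockwise.
Bucket of sand: 6.89 × 9.81 = 67.59 N down at 0.18 m → arm 0.18 m, τ = 67.59 × 0.18 = 12.17 N·m counterclockwise.
Block: 25.6 × 9.81 = 251.1 N down at 1.386 m → arm 1.386 m, τ = 251.1 × 1.386 = 348 N·m counterclockwise.
Net load moment about support B = 820.9 N·m counterclockwise.
Reaction R at support A is upward at 1.61 m, arm 1.61 m → moment R × 1.61 clockwise.
Στ = 0 ⇒ R × 1.61 = 820.9 ⇒ R = 510 N.

R_A ≈ 510 N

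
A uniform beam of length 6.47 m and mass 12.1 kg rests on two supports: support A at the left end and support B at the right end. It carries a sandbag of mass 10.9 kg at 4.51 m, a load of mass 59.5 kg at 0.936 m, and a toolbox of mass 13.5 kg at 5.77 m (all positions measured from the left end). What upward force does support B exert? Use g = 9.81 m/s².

R_B ≈ 336 N

About support A:
Beam weight: 12.1 × 9.81 = 118.7 N down at 3.235 m → arm 3.235 m, τ = 118.7 × 3.235 = 384 N·m clockwise.
Sandbag: 10.9 × 9.81 = 106.9 N down at 4.51 m → arm 4.51 m, τ = 106.9 × 4.51 = 482.1 N·m clockwise.
Load: 59.5 × 9.81 = 583.7 N down at 0.936 m → arm 0.936 m, τ = 583.7 × 0.936 = 546.3 N·m clockwise.
Toolbox: 13.5 × 9.81 = 132.4 N down at 5.77 m → arm 5.77 m, τ = 132.4 × 5.77 = 763.9 N·m clockwise.
Net load moment about support A = 2176 N·m clockwise.
Reaction R at support B is upward at 6.47 m, arm 6.47 m → moment R × 6.47 counterclockwise.
Balancing moments: R × 6.47 = 2176, giving R = 336 N.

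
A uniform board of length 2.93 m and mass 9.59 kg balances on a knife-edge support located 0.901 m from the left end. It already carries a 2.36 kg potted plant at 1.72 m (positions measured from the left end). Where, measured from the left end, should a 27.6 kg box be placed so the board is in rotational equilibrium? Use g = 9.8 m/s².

Sum moments about the knife-edge support (at 0.901 m from the left end) (the support reaction has zero arm there).
Beam weight: 9.59 × 9.8 = 93.98 N down at 1.465 m → arm 0.564 m, τ = 93.98 × 0.564 = 53 N·m clockwise.
Potted plant: 2.36 × 9.8 = 23.13 N down at 1.72 m → arm 0.819 m, τ = 23.13 × 0.819 = 18.94 N·m clockwise.
Net moment of existing loads = 71.94 N·m clockwise.
The box weighs 27.6 × 9.8 = 270.5 N and must supply an equal counterclockwise moment, so its lever arm about the knife-edge support is 71.94 / 270.5 = 0.266 m.
That puts it at 0.901 − 0.266 = 0.635 m from the left end.

x ≈ 0.635 m from the left end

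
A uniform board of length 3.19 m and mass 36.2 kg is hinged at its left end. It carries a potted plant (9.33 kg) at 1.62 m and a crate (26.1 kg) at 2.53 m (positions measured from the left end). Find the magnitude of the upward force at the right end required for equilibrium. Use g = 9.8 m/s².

F ≈ 427 N

Taking torques about the left end:
Beam weight: 36.2 × 9.8 = 354.8 N down at 1.595 m → arm 1.595 m, τ = 354.8 × 1.595 = 565.9 N·m clockwise.
Potted plant: 9.33 × 9.8 = 91.43 N down at 1.62 m → arm 1.62 m, τ = 91.43 × 1.62 = 148.1 N·m clockwise.
Crate: 26.1 × 9.8 = 255.8 N down at 2.53 m → arm 2.53 m, τ = 255.8 × 2.53 = 647.2 N·m clockwise.
Net moment of the loads = 1361 N·m clockwise.
The upward force F acts at the right end, arm 3.19 m, giving F × 3.19 counterclockwise.
Balancing moments: F × 3.19 = 1361, giving F = 1361 / 3.19 = 427 N.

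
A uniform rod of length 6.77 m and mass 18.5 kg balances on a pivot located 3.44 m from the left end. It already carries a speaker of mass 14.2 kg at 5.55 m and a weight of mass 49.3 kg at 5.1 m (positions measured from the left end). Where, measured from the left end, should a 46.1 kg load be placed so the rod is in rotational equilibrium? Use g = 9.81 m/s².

Take moments about the pivot (at 3.44 m from the left end).
Beam weight: 18.5 × 9.81 = 181.5 N down at 3.385 m → arm 0.055 m, τ = 181.5 × 0.055 = 9.982 N·m counterclockwise.
Speaker: 14.2 × 9.81 = 139.3 N down at 5.55 m → arm 2.11 m, τ = 139.3 × 2.11 = 293.9 N·m clockwise.
Weight: 49.3 × 9.81 = 483.6 N down at 5.1 m → arm 1.66 m, τ = 483.6 × 1.66 = 802.8 N·m clockwise.
Net moment of existing loads = 1087 N·m clockwise.
The load weighs 46.1 × 9.81 = 452.2 N and must supply an equal counterclockwise moment, so its lever arm about the pivot is 1087 / 452.2 = 2.4 m.
That puts it at 3.44 − 2.4 = 1.04 m from the left end.

x ≈ 1.04 m from the left end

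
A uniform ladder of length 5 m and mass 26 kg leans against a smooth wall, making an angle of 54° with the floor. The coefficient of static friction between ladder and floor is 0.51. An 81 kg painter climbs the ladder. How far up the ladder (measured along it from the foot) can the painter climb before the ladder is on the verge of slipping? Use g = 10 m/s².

Choose the foot of the ladder as the axis so the floor normal and friction both act there and drop out.
Ladder weight 26×10 = 260 N acts at 2.5 m along the ladder; its horizontal arm is 2.5·cos54° = 1.469 m → τ = 381.9 N·m clockwise.
Painter weight 81×10 = 810 N at distance d → arm d·cos54° → τ = 810·d·0.5878 clockwise.
Wall normal N at the top has arm L sinθ = 4.045 m counterclockwise, so Στ = 0 gives N·4.045 = 381.9 + 476.1·d.
ΣFy = 0 ⇒ N_floor = 1070 N, so the maximum friction is μ_s·N_floor = 0.51×1070 = 545.7 N. ΣFx = 0 ⇒ N_wall = f, so at the slipping point N = 545.7 N.
Substituting: 545.7×4.045 = 381.9 + 476.1·d ⇒ d = (2207 − 381.9) / 476.1 = 3.83 m.

d ≈ 3.83 m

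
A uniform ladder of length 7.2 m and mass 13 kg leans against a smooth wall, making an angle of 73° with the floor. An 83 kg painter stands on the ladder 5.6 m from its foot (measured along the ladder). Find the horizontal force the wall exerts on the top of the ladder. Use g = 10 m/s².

N_wall ≈ 217 N

Taking torques about the foot of the ladder:
Ladder weight 13×10 = 130 N acts at 3.6 m along the ladder; its horizontal arm is 3.6·cos73° = 1.053 m → τ = 136.9 N·m clockwise.
Painter: 83×10 = 830 N at 5.6 m → arm 1.637 m → τ = 1359 N·m clockwise.
Wall normal N acts horizontally at the top; its moment arm is the height L sinθ = 7.2·sin73° = 6.885 m, counterclockwise.
Setting net torque to zero: N × 6.885 = 1496 → N = 217 N.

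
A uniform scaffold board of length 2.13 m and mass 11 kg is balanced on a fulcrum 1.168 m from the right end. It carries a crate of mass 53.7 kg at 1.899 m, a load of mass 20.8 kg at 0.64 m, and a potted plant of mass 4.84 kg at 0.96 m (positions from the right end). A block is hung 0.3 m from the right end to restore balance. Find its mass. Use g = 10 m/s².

Sum moments about the fulcrum (at 1.168 m from the right end) (the support reaction has zero arm there).
Beam weight: 11 × 10 = 110 N down at 1.065 m → arm 0.103 m, τ = 110 × 0.103 = 11.33 N·m clockwise.
Crate: 53.7 × 10 = 537 N down at 1.899 m → arm 0.731 m, τ = 537 × 0.731 = 392.5 N·m counterclockwise.
Load: 20.8 × 10 = 208 N down at 0.64 m → arm 0.528 m, τ = 208 × 0.528 = 109.8 N·m clockwise.
Potted plant: 4.84 × 10 = 48.4 N down at 0.96 m → arm 0.208 m, τ = 48.4 × 0.208 = 10.07 N·m clockwise.
Net moment of known loads = 261.3 N·m counterclockwise.
An unknown mass m at 0.3 m has arm 0.868 m; its moment is m·g·0.868 clockwise.
Setting net torque to zero: m × 10 × 0.868 = 261.3 → m = 261.3 / (10 × 0.868) = 30.1 kg.

m ≈ 30.1 kg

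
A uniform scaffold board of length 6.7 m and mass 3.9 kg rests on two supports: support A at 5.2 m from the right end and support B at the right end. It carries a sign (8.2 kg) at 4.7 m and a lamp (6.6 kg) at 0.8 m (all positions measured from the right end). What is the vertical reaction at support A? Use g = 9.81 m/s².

R_A ≈ 107 N

Choose support B as the axis so its reaction then has zero moment arm.
Beam weight: 3.9 × 9.81 = 38.26 N down at 3.35 m → arm 3.35 m, τ = 38.26 × 3.35 = 128.2 N·m counterclockwise.
Sign: 8.2 × 9.81 = 80.44 N down at 4.7 m → arm 4.7 m, τ = 80.44 × 4.7 = 378.1 N·m counterclockwise.
Lamp: 6.6 × 9.81 = 64.75 N down at 0.8 m → arm 0.8 m, τ = 64.75 × 0.8 = 51.8 N·m counterclockwise.
Net load moment about support B = 558.1 N·m counterclockwise.
Reaction R at support A is upward at 5.2 m, arm 5.2 m → moment R × 5.2 clockwise.
Στ = 0 ⇒ R × 5.2 = 558.1 ⇒ R = 107 N.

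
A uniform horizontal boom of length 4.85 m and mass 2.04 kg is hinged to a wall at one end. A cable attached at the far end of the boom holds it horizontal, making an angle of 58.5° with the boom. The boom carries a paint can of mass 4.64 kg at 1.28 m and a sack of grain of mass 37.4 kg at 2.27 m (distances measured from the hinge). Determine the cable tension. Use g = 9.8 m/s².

Sum moments about the hinge (the unknown hinge reaction has zero arm there).
Beam weight: 2.04 × 9.8 = 19.99 N down at 2.425 m → arm 2.425 m, τ = 19.99 × 2.425 = 48.48 N·m clockwise.
Paint can: 4.64 × 9.8 = 45.47 N down at 1.28 m → arm 1.28 m, τ = 45.47 × 1.28 = 58.2 N·m clockwise.
Sack of grain: 37.4 × 9.8 = 366.5 N down at 2.27 m → arm 2.27 m, τ = 366.5 × 2.27 = 832 N·m clockwise.
Total clockwise load moment = 938.7 N·m.
The cable tension T acts at 4.85 m; only its component perpendicular to the boom, T sinθ, produces torque. sin 58.5° = 0.8526.
Balancing moments: T × 4.85 × 0.8526 = 938.7, giving T = 938.7 / 4.135 = 227 N.

T ≈ 227 N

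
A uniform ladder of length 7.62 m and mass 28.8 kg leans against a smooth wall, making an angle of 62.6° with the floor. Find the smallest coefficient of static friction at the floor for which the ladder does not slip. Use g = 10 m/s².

Sum moments about the foot of the ladder (the floor normal and friction both act there and drop out).
Ladder weight 28.8×10 = 288 N acts at 3.81 m along the ladder; its horizontal arm is 3.81·cos62.6° = 1.753 m → τ = 504.9 N·m clockwise.
Wall normal N acts horizontally at the top; its moment arm is the height L sinθ = 7.62·sin62.6° = 6.765 m, counterclockwise.
Στ = 0 ⇒ N × 6.765 = 504.9 ⇒ N = 74.63 N.
ΣFx = 0 ⇒ f = N_wall = 74.63 N. ΣFy = 0 ⇒ N_floor = 288 N.
μ_min = f / N_floor = 74.63 / 288 = 0.259.

μ_min ≈ 0.259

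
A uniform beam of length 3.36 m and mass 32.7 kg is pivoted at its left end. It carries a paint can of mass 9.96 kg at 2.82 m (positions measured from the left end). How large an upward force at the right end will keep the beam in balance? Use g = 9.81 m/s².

Sum moments about the left end (the unknown pivot reaction has zero arm there).
Beam weight: 32.7 × 9.81 = 320.8 N down at 1.68 m → arm 1.68 m, τ = 320.8 × 1.68 = 538.9 N·m clockwise.
Paint can: 9.96 × 9.81 = 97.71 N down at 2.82 m → arm 2.82 m, τ = 97.71 × 2.82 = 275.5 N·m clockwise.
Net moment of the loads = 814.4 N·m clockwise.
The upward force F acts at the right end, arm 3.36 m, giving F × 3.36 counterclockwise.
Setting net torque to zero: F × 3.36 = 814.4 → F = 814.4 / 3.36 = 242 N.

F ≈ 242 N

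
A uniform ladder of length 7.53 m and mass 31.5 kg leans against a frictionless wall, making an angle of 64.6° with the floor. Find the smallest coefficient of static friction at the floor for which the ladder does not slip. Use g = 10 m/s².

Taking torques about the foot of the ladder:
Ladder weight 31.5×10 = 315 N acts at 3.765 m along the ladder; its horizontal arm is 3.765·cos64.6° = 1.615 m → τ = 508.7 N·m clockwise.
Wall normal N acts horizontally at the top; its moment arm is the height L sinθ = 7.53·sin64.6° = 6.802 m, counterclockwise.
Balancing moments: N × 6.802 = 508.7, giving N = 74.79 N.
ΣFx = 0 ⇒ f = N_wall = 74.79 N. ΣFy = 0 ⇒ N_floor = 315 N.
μ_min = f / N_floor = 74.79 / 315 = 0.237.

μ_min ≈ 0.237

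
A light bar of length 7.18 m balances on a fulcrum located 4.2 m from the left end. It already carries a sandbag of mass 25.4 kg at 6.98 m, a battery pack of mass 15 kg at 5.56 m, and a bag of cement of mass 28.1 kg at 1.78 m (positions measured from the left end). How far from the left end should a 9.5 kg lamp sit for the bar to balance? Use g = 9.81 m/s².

x ≈ 1.78 m from the left end

Sum moments about the fulcrum (at 4.2 m from the left end) (the support reaction has zero arm there).
Sandbag: 25.4 × 9.81 = 249.2 N down at 6.98 m → arm 2.78 m, τ = 249.2 × 2.78 = 692.8 N·m clockwise.
Battery pack: 15 × 9.81 = 147.2 N down at 5.56 m → arm 1.36 m, τ = 147.2 × 1.36 = 200.2 N·m clockwise.
Bag of cement: 28.1 × 9.81 = 275.7 N down at 1.78 m → arm 2.42 m, τ = 275.7 × 2.42 = 667.2 N·m counterclockwise.
Net moment of existing loads = 225.8 N·m clockwise.
The lamp weighs 9.5 × 9.81 = 93.2 N and must supply an equal counterclockwise moment, so its lever arm about the fulcrum is 225.8 / 93.2 = 2.42 m.
That puts it at 4.2 − 2.42 = 1.78 m from the left end.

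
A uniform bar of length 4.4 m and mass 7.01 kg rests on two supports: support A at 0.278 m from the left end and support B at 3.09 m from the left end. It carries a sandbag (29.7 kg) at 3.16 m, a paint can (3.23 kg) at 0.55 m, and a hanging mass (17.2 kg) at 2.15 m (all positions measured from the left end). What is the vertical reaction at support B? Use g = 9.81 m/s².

About support A:
Beam weight: 7.01 × 9.81 = 68.77 N down at 2.2 m → arm 1.922 m, τ = 68.77 × 1.922 = 132.2 N·m clockwise.
Sandbag: 29.7 × 9.81 = 291.4 N down at 3.16 m → arm 2.882 m, τ = 291.4 × 2.882 = 839.8 N·m clockwise.
Paint can: 3.23 × 9.81 = 31.69 N down at 0.55 m → arm 0.272 m, τ = 31.69 × 0.272 = 8.62 N·m clockwise.
Hanging mass: 17.2 × 9.81 = 168.7 N down at 2.15 m → arm 1.872 m, τ = 168.7 × 1.872 = 315.8 N·m clockwise.
Net load moment about support A = 1296 N·m clockwise.
Reaction R at support B is upward at 3.09 m, arm 2.812 m → moment R × 2.812 counterclockwise.
Balancing moments: R × 2.812 = 1296, giving R = 461 N.

R_B ≈ 461 N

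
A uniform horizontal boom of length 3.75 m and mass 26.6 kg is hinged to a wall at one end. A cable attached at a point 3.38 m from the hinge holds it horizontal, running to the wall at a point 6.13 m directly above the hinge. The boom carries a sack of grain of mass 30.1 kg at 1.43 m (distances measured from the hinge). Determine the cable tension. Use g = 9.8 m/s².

Taking torques about the hinge:
Beam weight: 26.6 × 9.8 = 260.7 N down at 1.875 m → arm 1.875 m, τ = 260.7 × 1.875 = 488.8 N·m clockwise.
Sack of grain: 30.1 × 9.8 = 295 N down at 1.43 m → arm 1.43 m, τ = 295 × 1.43 = 421.8 N·m clockwise.
Total clockwise load moment = 910.6 N·m.
The cable tension T acts at 3.38 m; only its component perpendicular to the boom, T sinθ, produces torque. sinθ = h/√(h²+d²) = 6.13/√(6.13²+3.38²) = 0.8757.
For rotational equilibrium, T × 3.38 × 0.8757 = 910.6, so T = 910.6 / 2.96 = 308 N.

T ≈ 308 N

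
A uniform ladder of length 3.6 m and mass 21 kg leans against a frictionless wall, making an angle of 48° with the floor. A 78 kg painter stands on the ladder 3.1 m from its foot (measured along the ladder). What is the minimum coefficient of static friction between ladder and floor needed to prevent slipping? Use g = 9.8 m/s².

μ_min ≈ 0.706

Sum moments about the foot of the ladder (the floor normal and friction both act there and drop out).
Ladder weight 21×9.8 = 205.8 N acts at 1.8 m along the ladder; its horizontal arm is 1.8·cos48° = 1.204 m → τ = 247.8 N·m clockwise.
Painter: 78×9.8 = 764.4 N at 3.1 m → arm 2.074 m → τ = 1585 N·m clockwise.
Wall normal N acts horizontally at the top; its moment arm is the height L sinθ = 3.6·sin48° = 2.675 m, counterclockwise.
Setting net torque to zero: N × 2.675 = 1833 → N = 685.2 N.
ΣFx = 0 ⇒ f = N_wall = 685.2 N. ΣFy = 0 ⇒ N_floor = 970.2 N.
μ_min = f / N_floor = 685.2 / 970.2 = 0.706.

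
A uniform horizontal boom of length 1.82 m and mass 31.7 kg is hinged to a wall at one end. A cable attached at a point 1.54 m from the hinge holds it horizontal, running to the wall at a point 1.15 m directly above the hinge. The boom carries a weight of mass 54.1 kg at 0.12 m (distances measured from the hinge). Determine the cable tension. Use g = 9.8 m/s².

Choose the hinge as the axis so the unknown hinge reaction has zero arm there.
Beam weight: 31.7 × 9.8 = 310.7 N down at 0.91 m → arm 0.91 m, τ = 310.7 × 0.91 = 282.7 N·m clockwise.
Weight: 54.1 × 9.8 = 530.2 N down at 0.12 m → arm 0.12 m, τ = 530.2 × 0.12 = 63.62 N·m clockwise.
Total clockwise load moment = 346.3 N·m.
The cable tension T acts at 1.54 m; only its component perpendicular to the boom, T sinθ, produces torque. sinθ = h/√(h²+d²) = 1.15/√(1.15²+1.54²) = 0.5983.
Στ = 0 ⇒ T × 1.54 × 0.5983 = 346.3 ⇒ T = 346.3 / 0.9214 = 376 N.

T ≈ 376 N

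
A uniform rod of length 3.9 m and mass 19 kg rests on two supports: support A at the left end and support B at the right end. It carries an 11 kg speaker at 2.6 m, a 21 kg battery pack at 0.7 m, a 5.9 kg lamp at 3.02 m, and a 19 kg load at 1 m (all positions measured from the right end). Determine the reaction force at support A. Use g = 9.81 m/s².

R_A ≈ 295 N

Sum moments about support B (its reaction then has zero moment arm).
Beam weight: 19 × 9.81 = 186.4 N down at 1.95 m → arm 1.95 m, τ = 186.4 × 1.95 = 363.5 N·m counterclockwise.
Speaker: 11 × 9.81 = 107.9 N down at 2.6 m → arm 2.6 m, τ = 107.9 × 2.6 = 280.5 N·m counterclockwise.
Battery pack: 21 × 9.81 = 206 N down at 0.7 m → arm 0.7 m, τ = 206 × 0.7 = 144.2 N·m counterclockwise.
Lamp: 5.9 × 9.81 = 57.88 N down at 3.02 m → arm 3.02 m, τ = 57.88 × 3.02 = 174.8 N·m counterclockwise.
Load: 19 × 9.81 = 186.4 N down at 1 m → arm 1 m, τ = 186.4 × 1 = 186.4 N·m counterclockwise.
Net load moment about support B = 1149 N·m counterclockwise.
Reaction R at support A is upward at 3.9 m, arm 3.9 m → moment R × 3.9 clockwise.
Setting net torque to zero: R × 3.9 = 1149 → R = 295 N.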